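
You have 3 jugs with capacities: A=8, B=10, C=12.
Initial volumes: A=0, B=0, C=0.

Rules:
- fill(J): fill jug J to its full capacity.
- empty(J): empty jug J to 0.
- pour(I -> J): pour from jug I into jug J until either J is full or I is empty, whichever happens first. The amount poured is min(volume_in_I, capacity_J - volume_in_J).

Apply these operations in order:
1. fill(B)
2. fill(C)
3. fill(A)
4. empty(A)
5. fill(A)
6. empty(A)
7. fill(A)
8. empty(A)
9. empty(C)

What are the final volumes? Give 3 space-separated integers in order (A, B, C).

Answer: 0 10 0

Derivation:
Step 1: fill(B) -> (A=0 B=10 C=0)
Step 2: fill(C) -> (A=0 B=10 C=12)
Step 3: fill(A) -> (A=8 B=10 C=12)
Step 4: empty(A) -> (A=0 B=10 C=12)
Step 5: fill(A) -> (A=8 B=10 C=12)
Step 6: empty(A) -> (A=0 B=10 C=12)
Step 7: fill(A) -> (A=8 B=10 C=12)
Step 8: empty(A) -> (A=0 B=10 C=12)
Step 9: empty(C) -> (A=0 B=10 C=0)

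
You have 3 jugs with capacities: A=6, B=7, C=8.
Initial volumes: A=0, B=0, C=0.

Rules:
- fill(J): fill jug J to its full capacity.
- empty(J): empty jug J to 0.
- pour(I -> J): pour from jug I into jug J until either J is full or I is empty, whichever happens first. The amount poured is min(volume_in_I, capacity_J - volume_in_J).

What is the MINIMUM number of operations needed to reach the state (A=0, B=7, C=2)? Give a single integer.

BFS from (A=0, B=0, C=0). One shortest path:
  1. fill(B) -> (A=0 B=7 C=0)
  2. fill(C) -> (A=0 B=7 C=8)
  3. pour(C -> A) -> (A=6 B=7 C=2)
  4. empty(A) -> (A=0 B=7 C=2)
Reached target in 4 moves.

Answer: 4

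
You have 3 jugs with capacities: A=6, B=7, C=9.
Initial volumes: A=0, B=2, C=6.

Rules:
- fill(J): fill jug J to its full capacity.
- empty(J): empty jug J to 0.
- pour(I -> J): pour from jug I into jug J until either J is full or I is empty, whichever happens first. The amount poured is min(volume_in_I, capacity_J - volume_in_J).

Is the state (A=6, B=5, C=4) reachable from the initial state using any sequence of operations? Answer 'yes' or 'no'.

BFS from (A=0, B=2, C=6):
  1. pour(C -> A) -> (A=6 B=2 C=0)
  2. pour(A -> B) -> (A=1 B=7 C=0)
  3. pour(B -> C) -> (A=1 B=0 C=7)
  4. fill(B) -> (A=1 B=7 C=7)
  5. pour(B -> C) -> (A=1 B=5 C=9)
  6. pour(C -> A) -> (A=6 B=5 C=4)
Target reached → yes.

Answer: yes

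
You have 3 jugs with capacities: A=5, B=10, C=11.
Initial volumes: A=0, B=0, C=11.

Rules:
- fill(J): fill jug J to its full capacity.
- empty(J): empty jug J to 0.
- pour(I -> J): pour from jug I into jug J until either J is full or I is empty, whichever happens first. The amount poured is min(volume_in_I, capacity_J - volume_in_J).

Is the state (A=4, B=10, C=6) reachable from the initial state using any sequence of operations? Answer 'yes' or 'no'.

BFS from (A=0, B=0, C=11):
  1. fill(B) -> (A=0 B=10 C=11)
  2. empty(C) -> (A=0 B=10 C=0)
  3. pour(B -> C) -> (A=0 B=0 C=10)
  4. fill(B) -> (A=0 B=10 C=10)
  5. pour(B -> A) -> (A=5 B=5 C=10)
  6. pour(A -> C) -> (A=4 B=5 C=11)
  7. pour(C -> B) -> (A=4 B=10 C=6)
Target reached → yes.

Answer: yes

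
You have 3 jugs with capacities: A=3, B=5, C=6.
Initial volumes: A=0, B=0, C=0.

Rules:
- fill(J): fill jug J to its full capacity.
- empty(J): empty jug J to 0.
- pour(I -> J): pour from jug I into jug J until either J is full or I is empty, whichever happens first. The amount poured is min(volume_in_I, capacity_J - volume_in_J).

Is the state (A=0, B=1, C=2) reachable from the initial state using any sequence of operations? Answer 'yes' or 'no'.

BFS from (A=0, B=0, C=0):
  1. fill(C) -> (A=0 B=0 C=6)
  2. pour(C -> B) -> (A=0 B=5 C=1)
  3. pour(B -> A) -> (A=3 B=2 C=1)
  4. empty(A) -> (A=0 B=2 C=1)
  5. pour(B -> A) -> (A=2 B=0 C=1)
  6. pour(C -> B) -> (A=2 B=1 C=0)
  7. pour(A -> C) -> (A=0 B=1 C=2)
Target reached → yes.

Answer: yes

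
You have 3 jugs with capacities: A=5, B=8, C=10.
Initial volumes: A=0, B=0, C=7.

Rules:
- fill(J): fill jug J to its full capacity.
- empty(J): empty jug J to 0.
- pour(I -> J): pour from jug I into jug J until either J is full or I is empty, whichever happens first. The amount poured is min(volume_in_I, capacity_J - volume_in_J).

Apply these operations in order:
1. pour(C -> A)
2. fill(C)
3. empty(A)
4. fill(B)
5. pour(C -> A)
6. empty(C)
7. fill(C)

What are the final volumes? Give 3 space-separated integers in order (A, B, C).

Answer: 5 8 10

Derivation:
Step 1: pour(C -> A) -> (A=5 B=0 C=2)
Step 2: fill(C) -> (A=5 B=0 C=10)
Step 3: empty(A) -> (A=0 B=0 C=10)
Step 4: fill(B) -> (A=0 B=8 C=10)
Step 5: pour(C -> A) -> (A=5 B=8 C=5)
Step 6: empty(C) -> (A=5 B=8 C=0)
Step 7: fill(C) -> (A=5 B=8 C=10)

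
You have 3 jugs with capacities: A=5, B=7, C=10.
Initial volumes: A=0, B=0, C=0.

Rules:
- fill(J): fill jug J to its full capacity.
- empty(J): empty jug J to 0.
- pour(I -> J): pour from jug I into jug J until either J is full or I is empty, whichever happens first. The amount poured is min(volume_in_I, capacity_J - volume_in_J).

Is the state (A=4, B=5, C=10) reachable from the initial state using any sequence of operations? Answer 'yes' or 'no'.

Answer: yes

Derivation:
BFS from (A=0, B=0, C=0):
  1. fill(B) -> (A=0 B=7 C=0)
  2. pour(B -> A) -> (A=5 B=2 C=0)
  3. pour(B -> C) -> (A=5 B=0 C=2)
  4. fill(B) -> (A=5 B=7 C=2)
  5. pour(B -> C) -> (A=5 B=0 C=9)
  6. pour(A -> B) -> (A=0 B=5 C=9)
  7. fill(A) -> (A=5 B=5 C=9)
  8. pour(A -> C) -> (A=4 B=5 C=10)
Target reached → yes.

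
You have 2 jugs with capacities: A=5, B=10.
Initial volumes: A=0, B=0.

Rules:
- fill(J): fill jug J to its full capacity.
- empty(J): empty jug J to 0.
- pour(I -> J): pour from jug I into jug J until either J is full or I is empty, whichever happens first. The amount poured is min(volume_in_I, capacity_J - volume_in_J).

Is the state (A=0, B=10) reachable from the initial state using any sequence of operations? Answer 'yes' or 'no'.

BFS from (A=0, B=0):
  1. fill(B) -> (A=0 B=10)
Target reached → yes.

Answer: yes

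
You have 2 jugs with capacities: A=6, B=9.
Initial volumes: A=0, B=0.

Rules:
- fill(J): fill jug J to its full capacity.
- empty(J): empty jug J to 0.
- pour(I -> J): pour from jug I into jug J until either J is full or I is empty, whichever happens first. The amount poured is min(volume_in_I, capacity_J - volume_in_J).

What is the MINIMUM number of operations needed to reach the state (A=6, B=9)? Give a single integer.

BFS from (A=0, B=0). One shortest path:
  1. fill(A) -> (A=6 B=0)
  2. fill(B) -> (A=6 B=9)
Reached target in 2 moves.

Answer: 2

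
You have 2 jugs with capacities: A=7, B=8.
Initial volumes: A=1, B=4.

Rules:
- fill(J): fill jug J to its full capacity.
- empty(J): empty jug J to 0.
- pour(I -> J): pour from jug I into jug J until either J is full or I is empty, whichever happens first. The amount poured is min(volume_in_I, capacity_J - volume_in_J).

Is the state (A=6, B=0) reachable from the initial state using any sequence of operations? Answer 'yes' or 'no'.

Answer: yes

Derivation:
BFS from (A=1, B=4):
  1. pour(B -> A) -> (A=5 B=0)
  2. fill(B) -> (A=5 B=8)
  3. pour(B -> A) -> (A=7 B=6)
  4. empty(A) -> (A=0 B=6)
  5. pour(B -> A) -> (A=6 B=0)
Target reached → yes.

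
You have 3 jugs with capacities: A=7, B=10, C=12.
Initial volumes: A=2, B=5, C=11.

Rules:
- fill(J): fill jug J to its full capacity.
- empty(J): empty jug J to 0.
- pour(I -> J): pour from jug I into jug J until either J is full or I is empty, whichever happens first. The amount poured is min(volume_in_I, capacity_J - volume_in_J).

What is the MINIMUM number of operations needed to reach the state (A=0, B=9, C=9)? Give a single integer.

BFS from (A=2, B=5, C=11). One shortest path:
  1. pour(A -> C) -> (A=1 B=5 C=12)
  2. pour(B -> A) -> (A=6 B=0 C=12)
  3. pour(C -> B) -> (A=6 B=10 C=2)
  4. pour(B -> A) -> (A=7 B=9 C=2)
  5. pour(A -> C) -> (A=0 B=9 C=9)
Reached target in 5 moves.

Answer: 5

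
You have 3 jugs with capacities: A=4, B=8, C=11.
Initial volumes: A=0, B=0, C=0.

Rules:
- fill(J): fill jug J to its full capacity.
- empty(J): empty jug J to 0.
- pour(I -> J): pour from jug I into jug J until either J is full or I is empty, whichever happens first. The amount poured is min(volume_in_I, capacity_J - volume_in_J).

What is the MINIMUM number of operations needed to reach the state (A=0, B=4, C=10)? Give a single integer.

Answer: 7

Derivation:
BFS from (A=0, B=0, C=0). One shortest path:
  1. fill(C) -> (A=0 B=0 C=11)
  2. pour(C -> A) -> (A=4 B=0 C=7)
  3. pour(C -> B) -> (A=4 B=7 C=0)
  4. fill(C) -> (A=4 B=7 C=11)
  5. pour(C -> B) -> (A=4 B=8 C=10)
  6. empty(B) -> (A=4 B=0 C=10)
  7. pour(A -> B) -> (A=0 B=4 C=10)
Reached target in 7 moves.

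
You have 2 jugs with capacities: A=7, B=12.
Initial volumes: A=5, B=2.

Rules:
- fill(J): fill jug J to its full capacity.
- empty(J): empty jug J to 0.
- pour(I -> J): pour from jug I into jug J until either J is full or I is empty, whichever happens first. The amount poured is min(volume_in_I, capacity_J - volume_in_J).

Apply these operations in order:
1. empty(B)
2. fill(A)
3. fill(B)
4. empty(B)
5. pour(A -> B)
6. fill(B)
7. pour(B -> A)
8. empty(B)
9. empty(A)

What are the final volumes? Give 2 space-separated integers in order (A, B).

Step 1: empty(B) -> (A=5 B=0)
Step 2: fill(A) -> (A=7 B=0)
Step 3: fill(B) -> (A=7 B=12)
Step 4: empty(B) -> (A=7 B=0)
Step 5: pour(A -> B) -> (A=0 B=7)
Step 6: fill(B) -> (A=0 B=12)
Step 7: pour(B -> A) -> (A=7 B=5)
Step 8: empty(B) -> (A=7 B=0)
Step 9: empty(A) -> (A=0 B=0)

Answer: 0 0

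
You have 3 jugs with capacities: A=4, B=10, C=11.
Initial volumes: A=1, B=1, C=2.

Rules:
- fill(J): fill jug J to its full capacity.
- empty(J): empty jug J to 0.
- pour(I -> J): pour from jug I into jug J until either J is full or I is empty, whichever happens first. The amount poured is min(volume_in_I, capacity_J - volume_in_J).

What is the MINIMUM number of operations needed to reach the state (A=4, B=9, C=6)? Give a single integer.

BFS from (A=1, B=1, C=2). One shortest path:
  1. pour(C -> A) -> (A=3 B=1 C=0)
  2. fill(C) -> (A=3 B=1 C=11)
  3. pour(C -> B) -> (A=3 B=10 C=2)
  4. pour(B -> A) -> (A=4 B=9 C=2)
  5. pour(A -> C) -> (A=0 B=9 C=6)
  6. fill(A) -> (A=4 B=9 C=6)
Reached target in 6 moves.

Answer: 6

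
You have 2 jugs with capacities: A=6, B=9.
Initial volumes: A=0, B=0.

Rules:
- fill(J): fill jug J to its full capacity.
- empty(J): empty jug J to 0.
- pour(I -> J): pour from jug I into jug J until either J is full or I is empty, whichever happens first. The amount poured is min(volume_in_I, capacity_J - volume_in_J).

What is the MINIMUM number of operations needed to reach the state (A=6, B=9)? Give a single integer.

BFS from (A=0, B=0). One shortest path:
  1. fill(A) -> (A=6 B=0)
  2. fill(B) -> (A=6 B=9)
Reached target in 2 moves.

Answer: 2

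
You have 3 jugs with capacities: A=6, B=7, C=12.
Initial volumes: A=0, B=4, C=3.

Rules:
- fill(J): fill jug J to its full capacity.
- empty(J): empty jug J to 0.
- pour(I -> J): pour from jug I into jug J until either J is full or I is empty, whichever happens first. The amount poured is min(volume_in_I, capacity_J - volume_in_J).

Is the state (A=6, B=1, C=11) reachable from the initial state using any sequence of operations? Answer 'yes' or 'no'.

BFS from (A=0, B=4, C=3):
  1. fill(A) -> (A=6 B=4 C=3)
  2. empty(B) -> (A=6 B=0 C=3)
  3. fill(C) -> (A=6 B=0 C=12)
  4. pour(A -> B) -> (A=0 B=6 C=12)
  5. pour(C -> B) -> (A=0 B=7 C=11)
  6. pour(B -> A) -> (A=6 B=1 C=11)
Target reached → yes.

Answer: yes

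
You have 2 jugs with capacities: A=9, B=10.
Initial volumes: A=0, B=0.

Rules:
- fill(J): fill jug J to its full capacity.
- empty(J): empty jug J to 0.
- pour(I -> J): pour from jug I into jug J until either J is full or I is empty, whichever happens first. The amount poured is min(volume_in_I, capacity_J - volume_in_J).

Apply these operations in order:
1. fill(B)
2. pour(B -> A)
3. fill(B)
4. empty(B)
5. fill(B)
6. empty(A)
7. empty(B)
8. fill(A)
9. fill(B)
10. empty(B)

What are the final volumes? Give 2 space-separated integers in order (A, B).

Step 1: fill(B) -> (A=0 B=10)
Step 2: pour(B -> A) -> (A=9 B=1)
Step 3: fill(B) -> (A=9 B=10)
Step 4: empty(B) -> (A=9 B=0)
Step 5: fill(B) -> (A=9 B=10)
Step 6: empty(A) -> (A=0 B=10)
Step 7: empty(B) -> (A=0 B=0)
Step 8: fill(A) -> (A=9 B=0)
Step 9: fill(B) -> (A=9 B=10)
Step 10: empty(B) -> (A=9 B=0)

Answer: 9 0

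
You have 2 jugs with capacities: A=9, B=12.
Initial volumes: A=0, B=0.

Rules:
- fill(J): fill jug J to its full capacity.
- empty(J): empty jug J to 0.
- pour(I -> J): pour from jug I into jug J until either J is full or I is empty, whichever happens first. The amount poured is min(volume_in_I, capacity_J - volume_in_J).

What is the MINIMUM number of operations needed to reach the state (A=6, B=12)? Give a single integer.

BFS from (A=0, B=0). One shortest path:
  1. fill(A) -> (A=9 B=0)
  2. pour(A -> B) -> (A=0 B=9)
  3. fill(A) -> (A=9 B=9)
  4. pour(A -> B) -> (A=6 B=12)
Reached target in 4 moves.

Answer: 4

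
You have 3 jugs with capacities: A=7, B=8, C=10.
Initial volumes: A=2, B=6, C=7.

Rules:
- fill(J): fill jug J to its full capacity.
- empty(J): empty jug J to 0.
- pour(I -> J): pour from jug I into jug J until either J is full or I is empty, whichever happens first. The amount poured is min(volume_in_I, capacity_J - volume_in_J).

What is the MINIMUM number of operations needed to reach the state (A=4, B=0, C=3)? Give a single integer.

BFS from (A=2, B=6, C=7). One shortest path:
  1. pour(B -> A) -> (A=7 B=1 C=7)
  2. pour(A -> C) -> (A=4 B=1 C=10)
  3. pour(C -> B) -> (A=4 B=8 C=3)
  4. empty(B) -> (A=4 B=0 C=3)
Reached target in 4 moves.

Answer: 4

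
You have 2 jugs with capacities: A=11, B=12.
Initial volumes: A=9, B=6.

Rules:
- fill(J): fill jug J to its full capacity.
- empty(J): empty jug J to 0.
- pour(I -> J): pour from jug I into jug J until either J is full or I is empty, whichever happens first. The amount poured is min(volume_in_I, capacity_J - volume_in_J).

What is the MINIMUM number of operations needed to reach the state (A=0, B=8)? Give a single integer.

Answer: 6

Derivation:
BFS from (A=9, B=6). One shortest path:
  1. empty(B) -> (A=9 B=0)
  2. pour(A -> B) -> (A=0 B=9)
  3. fill(A) -> (A=11 B=9)
  4. pour(A -> B) -> (A=8 B=12)
  5. empty(B) -> (A=8 B=0)
  6. pour(A -> B) -> (A=0 B=8)
Reached target in 6 moves.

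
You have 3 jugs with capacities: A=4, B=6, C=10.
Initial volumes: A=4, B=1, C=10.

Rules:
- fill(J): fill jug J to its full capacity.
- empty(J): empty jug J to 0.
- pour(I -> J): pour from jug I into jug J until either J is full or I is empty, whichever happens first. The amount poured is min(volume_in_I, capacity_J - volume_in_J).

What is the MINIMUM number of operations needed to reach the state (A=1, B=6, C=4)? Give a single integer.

Answer: 3

Derivation:
BFS from (A=4, B=1, C=10). One shortest path:
  1. empty(A) -> (A=0 B=1 C=10)
  2. pour(B -> A) -> (A=1 B=0 C=10)
  3. pour(C -> B) -> (A=1 B=6 C=4)
Reached target in 3 moves.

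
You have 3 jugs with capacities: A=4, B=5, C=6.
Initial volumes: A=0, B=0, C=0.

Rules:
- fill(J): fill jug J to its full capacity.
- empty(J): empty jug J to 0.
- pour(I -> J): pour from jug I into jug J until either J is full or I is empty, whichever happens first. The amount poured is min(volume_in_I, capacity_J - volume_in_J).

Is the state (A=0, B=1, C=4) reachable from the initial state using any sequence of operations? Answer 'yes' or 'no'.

Answer: yes

Derivation:
BFS from (A=0, B=0, C=0):
  1. fill(B) -> (A=0 B=5 C=0)
  2. pour(B -> A) -> (A=4 B=1 C=0)
  3. pour(A -> C) -> (A=0 B=1 C=4)
Target reached → yes.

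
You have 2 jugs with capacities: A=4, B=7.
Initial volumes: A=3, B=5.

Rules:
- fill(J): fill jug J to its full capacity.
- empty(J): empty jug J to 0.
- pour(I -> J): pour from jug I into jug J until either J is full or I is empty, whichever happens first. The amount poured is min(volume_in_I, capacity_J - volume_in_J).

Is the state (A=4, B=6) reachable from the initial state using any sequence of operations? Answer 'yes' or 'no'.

BFS from (A=3, B=5):
  1. fill(B) -> (A=3 B=7)
  2. pour(B -> A) -> (A=4 B=6)
Target reached → yes.

Answer: yes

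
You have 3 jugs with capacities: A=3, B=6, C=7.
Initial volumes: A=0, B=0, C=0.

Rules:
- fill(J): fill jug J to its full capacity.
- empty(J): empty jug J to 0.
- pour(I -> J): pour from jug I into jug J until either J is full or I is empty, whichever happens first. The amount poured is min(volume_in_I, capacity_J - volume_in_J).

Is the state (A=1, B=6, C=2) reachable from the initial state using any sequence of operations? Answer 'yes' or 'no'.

BFS from (A=0, B=0, C=0):
  1. fill(A) -> (A=3 B=0 C=0)
  2. fill(B) -> (A=3 B=6 C=0)
  3. pour(B -> C) -> (A=3 B=0 C=6)
  4. pour(A -> C) -> (A=2 B=0 C=7)
  5. pour(C -> B) -> (A=2 B=6 C=1)
  6. empty(B) -> (A=2 B=0 C=1)
  7. pour(A -> B) -> (A=0 B=2 C=1)
  8. pour(C -> A) -> (A=1 B=2 C=0)
  9. pour(B -> C) -> (A=1 B=0 C=2)
  10. fill(B) -> (A=1 B=6 C=2)
Target reached → yes.

Answer: yes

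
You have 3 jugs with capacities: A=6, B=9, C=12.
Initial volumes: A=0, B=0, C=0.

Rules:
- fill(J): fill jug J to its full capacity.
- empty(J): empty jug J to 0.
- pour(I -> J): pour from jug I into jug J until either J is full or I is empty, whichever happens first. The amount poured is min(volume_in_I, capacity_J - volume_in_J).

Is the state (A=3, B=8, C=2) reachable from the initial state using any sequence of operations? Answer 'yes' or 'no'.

BFS explored all 54 reachable states.
Reachable set includes: (0,0,0), (0,0,3), (0,0,6), (0,0,9), (0,0,12), (0,3,0), (0,3,3), (0,3,6), (0,3,9), (0,3,12), (0,6,0), (0,6,3) ...
Target (A=3, B=8, C=2) not in reachable set → no.

Answer: no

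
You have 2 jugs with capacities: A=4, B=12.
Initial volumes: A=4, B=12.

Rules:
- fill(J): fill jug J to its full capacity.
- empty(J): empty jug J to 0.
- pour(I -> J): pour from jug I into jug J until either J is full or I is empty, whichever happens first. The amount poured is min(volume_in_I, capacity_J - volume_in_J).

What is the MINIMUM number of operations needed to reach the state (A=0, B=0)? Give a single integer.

Answer: 2

Derivation:
BFS from (A=4, B=12). One shortest path:
  1. empty(A) -> (A=0 B=12)
  2. empty(B) -> (A=0 B=0)
Reached target in 2 moves.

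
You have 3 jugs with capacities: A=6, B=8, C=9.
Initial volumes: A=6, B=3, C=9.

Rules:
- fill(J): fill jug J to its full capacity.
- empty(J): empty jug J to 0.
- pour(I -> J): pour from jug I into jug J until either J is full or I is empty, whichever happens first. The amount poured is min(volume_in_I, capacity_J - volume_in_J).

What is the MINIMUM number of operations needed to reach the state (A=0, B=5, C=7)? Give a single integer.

Answer: 5

Derivation:
BFS from (A=6, B=3, C=9). One shortest path:
  1. empty(A) -> (A=0 B=3 C=9)
  2. pour(B -> A) -> (A=3 B=0 C=9)
  3. pour(C -> B) -> (A=3 B=8 C=1)
  4. pour(B -> A) -> (A=6 B=5 C=1)
  5. pour(A -> C) -> (A=0 B=5 C=7)
Reached target in 5 moves.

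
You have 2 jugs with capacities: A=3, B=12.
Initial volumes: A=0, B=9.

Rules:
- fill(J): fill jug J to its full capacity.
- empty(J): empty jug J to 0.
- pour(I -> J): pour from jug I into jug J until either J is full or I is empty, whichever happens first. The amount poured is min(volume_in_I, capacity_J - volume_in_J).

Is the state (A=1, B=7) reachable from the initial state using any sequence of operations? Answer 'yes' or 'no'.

BFS explored all 10 reachable states.
Reachable set includes: (0,0), (0,3), (0,6), (0,9), (0,12), (3,0), (3,3), (3,6), (3,9), (3,12)
Target (A=1, B=7) not in reachable set → no.

Answer: no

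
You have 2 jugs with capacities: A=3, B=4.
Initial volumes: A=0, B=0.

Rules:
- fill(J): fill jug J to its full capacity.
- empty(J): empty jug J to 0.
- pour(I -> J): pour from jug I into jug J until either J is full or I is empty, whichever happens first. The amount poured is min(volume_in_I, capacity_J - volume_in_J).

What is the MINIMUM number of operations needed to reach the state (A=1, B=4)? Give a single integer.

BFS from (A=0, B=0). One shortest path:
  1. fill(B) -> (A=0 B=4)
  2. pour(B -> A) -> (A=3 B=1)
  3. empty(A) -> (A=0 B=1)
  4. pour(B -> A) -> (A=1 B=0)
  5. fill(B) -> (A=1 B=4)
Reached target in 5 moves.

Answer: 5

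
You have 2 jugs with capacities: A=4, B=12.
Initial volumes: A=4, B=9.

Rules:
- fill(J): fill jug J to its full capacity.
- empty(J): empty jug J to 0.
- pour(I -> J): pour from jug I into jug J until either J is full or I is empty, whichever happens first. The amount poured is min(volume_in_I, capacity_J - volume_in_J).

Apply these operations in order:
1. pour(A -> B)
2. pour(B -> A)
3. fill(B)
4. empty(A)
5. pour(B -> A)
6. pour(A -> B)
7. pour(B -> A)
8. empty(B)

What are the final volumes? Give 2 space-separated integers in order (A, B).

Step 1: pour(A -> B) -> (A=1 B=12)
Step 2: pour(B -> A) -> (A=4 B=9)
Step 3: fill(B) -> (A=4 B=12)
Step 4: empty(A) -> (A=0 B=12)
Step 5: pour(B -> A) -> (A=4 B=8)
Step 6: pour(A -> B) -> (A=0 B=12)
Step 7: pour(B -> A) -> (A=4 B=8)
Step 8: empty(B) -> (A=4 B=0)

Answer: 4 0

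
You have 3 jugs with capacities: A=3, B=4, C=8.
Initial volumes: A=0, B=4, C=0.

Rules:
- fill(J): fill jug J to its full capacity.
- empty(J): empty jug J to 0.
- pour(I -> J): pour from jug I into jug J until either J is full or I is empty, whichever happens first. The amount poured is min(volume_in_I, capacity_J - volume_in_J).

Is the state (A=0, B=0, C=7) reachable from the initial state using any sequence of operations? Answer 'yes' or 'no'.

BFS from (A=0, B=4, C=0):
  1. fill(A) -> (A=3 B=4 C=0)
  2. pour(A -> C) -> (A=0 B=4 C=3)
  3. pour(B -> C) -> (A=0 B=0 C=7)
Target reached → yes.

Answer: yes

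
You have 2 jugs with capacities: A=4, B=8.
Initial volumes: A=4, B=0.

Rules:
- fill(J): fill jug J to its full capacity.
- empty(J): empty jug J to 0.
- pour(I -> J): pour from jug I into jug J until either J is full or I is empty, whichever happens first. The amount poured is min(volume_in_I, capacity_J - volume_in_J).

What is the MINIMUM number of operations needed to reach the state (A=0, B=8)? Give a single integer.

Answer: 2

Derivation:
BFS from (A=4, B=0). One shortest path:
  1. empty(A) -> (A=0 B=0)
  2. fill(B) -> (A=0 B=8)
Reached target in 2 moves.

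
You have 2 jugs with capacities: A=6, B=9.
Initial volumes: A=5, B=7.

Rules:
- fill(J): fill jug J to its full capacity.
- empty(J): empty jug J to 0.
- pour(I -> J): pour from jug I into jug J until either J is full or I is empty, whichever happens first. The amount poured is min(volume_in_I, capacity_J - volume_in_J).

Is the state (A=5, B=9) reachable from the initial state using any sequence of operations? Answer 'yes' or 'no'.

BFS from (A=5, B=7):
  1. fill(B) -> (A=5 B=9)
Target reached → yes.

Answer: yes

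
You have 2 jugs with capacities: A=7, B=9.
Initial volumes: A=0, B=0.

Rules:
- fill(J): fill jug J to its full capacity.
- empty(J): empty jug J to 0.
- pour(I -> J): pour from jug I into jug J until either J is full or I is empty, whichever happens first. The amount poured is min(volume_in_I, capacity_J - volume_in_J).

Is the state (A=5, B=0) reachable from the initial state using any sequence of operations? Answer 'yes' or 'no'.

Answer: yes

Derivation:
BFS from (A=0, B=0):
  1. fill(A) -> (A=7 B=0)
  2. pour(A -> B) -> (A=0 B=7)
  3. fill(A) -> (A=7 B=7)
  4. pour(A -> B) -> (A=5 B=9)
  5. empty(B) -> (A=5 B=0)
Target reached → yes.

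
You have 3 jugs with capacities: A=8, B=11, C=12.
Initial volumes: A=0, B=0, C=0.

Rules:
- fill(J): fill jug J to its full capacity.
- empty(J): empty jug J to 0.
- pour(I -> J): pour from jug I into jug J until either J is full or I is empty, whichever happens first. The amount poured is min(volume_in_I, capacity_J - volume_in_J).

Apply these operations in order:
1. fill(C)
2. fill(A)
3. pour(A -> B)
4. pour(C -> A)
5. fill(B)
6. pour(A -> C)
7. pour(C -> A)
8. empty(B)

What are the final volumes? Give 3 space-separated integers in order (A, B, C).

Answer: 8 0 4

Derivation:
Step 1: fill(C) -> (A=0 B=0 C=12)
Step 2: fill(A) -> (A=8 B=0 C=12)
Step 3: pour(A -> B) -> (A=0 B=8 C=12)
Step 4: pour(C -> A) -> (A=8 B=8 C=4)
Step 5: fill(B) -> (A=8 B=11 C=4)
Step 6: pour(A -> C) -> (A=0 B=11 C=12)
Step 7: pour(C -> A) -> (A=8 B=11 C=4)
Step 8: empty(B) -> (A=8 B=0 C=4)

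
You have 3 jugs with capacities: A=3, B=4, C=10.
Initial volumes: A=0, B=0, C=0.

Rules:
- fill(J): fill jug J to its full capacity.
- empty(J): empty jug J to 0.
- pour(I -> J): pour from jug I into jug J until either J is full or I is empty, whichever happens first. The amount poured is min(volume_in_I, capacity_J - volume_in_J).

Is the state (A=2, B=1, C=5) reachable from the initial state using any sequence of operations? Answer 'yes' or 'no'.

BFS explored all 166 reachable states.
Reachable set includes: (0,0,0), (0,0,1), (0,0,2), (0,0,3), (0,0,4), (0,0,5), (0,0,6), (0,0,7), (0,0,8), (0,0,9), (0,0,10), (0,1,0) ...
Target (A=2, B=1, C=5) not in reachable set → no.

Answer: no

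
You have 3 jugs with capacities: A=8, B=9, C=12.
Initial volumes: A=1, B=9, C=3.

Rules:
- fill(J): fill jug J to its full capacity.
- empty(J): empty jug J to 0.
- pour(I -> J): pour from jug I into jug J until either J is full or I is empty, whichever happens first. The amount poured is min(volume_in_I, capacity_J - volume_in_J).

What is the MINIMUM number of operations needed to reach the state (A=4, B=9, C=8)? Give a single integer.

BFS from (A=1, B=9, C=3). One shortest path:
  1. pour(B -> A) -> (A=8 B=2 C=3)
  2. pour(C -> B) -> (A=8 B=5 C=0)
  3. pour(A -> C) -> (A=0 B=5 C=8)
  4. fill(A) -> (A=8 B=5 C=8)
  5. pour(A -> B) -> (A=4 B=9 C=8)
Reached target in 5 moves.

Answer: 5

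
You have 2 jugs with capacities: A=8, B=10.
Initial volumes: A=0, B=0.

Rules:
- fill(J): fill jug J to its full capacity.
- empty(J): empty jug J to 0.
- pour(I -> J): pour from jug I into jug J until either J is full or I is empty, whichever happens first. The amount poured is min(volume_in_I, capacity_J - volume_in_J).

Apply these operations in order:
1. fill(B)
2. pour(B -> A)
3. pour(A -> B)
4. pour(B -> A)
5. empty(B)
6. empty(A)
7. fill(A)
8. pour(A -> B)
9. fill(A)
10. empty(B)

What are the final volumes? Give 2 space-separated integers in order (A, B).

Answer: 8 0

Derivation:
Step 1: fill(B) -> (A=0 B=10)
Step 2: pour(B -> A) -> (A=8 B=2)
Step 3: pour(A -> B) -> (A=0 B=10)
Step 4: pour(B -> A) -> (A=8 B=2)
Step 5: empty(B) -> (A=8 B=0)
Step 6: empty(A) -> (A=0 B=0)
Step 7: fill(A) -> (A=8 B=0)
Step 8: pour(A -> B) -> (A=0 B=8)
Step 9: fill(A) -> (A=8 B=8)
Step 10: empty(B) -> (A=8 B=0)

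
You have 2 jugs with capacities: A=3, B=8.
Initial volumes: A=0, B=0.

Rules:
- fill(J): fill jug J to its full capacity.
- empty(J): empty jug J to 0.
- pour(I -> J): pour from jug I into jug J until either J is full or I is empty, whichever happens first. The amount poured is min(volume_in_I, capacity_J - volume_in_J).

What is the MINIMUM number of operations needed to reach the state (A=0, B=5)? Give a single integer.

Answer: 3

Derivation:
BFS from (A=0, B=0). One shortest path:
  1. fill(B) -> (A=0 B=8)
  2. pour(B -> A) -> (A=3 B=5)
  3. empty(A) -> (A=0 B=5)
Reached target in 3 moves.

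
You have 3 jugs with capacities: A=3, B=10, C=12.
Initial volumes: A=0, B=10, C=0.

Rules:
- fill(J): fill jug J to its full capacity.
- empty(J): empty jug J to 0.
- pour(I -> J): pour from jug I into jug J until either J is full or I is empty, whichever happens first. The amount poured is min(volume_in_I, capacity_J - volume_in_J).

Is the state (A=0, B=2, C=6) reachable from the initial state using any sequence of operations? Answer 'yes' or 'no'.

Answer: yes

Derivation:
BFS from (A=0, B=10, C=0):
  1. pour(B -> A) -> (A=3 B=7 C=0)
  2. pour(B -> C) -> (A=3 B=0 C=7)
  3. fill(B) -> (A=3 B=10 C=7)
  4. pour(B -> C) -> (A=3 B=5 C=12)
  5. empty(C) -> (A=3 B=5 C=0)
  6. pour(A -> C) -> (A=0 B=5 C=3)
  7. pour(B -> A) -> (A=3 B=2 C=3)
  8. pour(A -> C) -> (A=0 B=2 C=6)
Target reached → yes.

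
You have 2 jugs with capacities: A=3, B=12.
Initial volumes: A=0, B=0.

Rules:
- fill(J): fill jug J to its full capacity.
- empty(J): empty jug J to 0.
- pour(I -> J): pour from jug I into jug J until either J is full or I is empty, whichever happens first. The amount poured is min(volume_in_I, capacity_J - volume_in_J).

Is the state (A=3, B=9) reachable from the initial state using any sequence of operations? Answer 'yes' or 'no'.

Answer: yes

Derivation:
BFS from (A=0, B=0):
  1. fill(B) -> (A=0 B=12)
  2. pour(B -> A) -> (A=3 B=9)
Target reached → yes.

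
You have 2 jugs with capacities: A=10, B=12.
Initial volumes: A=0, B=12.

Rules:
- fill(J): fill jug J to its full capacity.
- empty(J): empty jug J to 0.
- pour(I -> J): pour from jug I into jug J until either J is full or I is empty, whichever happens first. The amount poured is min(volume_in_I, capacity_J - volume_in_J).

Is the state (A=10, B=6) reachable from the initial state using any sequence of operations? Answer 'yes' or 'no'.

BFS from (A=0, B=12):
  1. pour(B -> A) -> (A=10 B=2)
  2. empty(A) -> (A=0 B=2)
  3. pour(B -> A) -> (A=2 B=0)
  4. fill(B) -> (A=2 B=12)
  5. pour(B -> A) -> (A=10 B=4)
  6. empty(A) -> (A=0 B=4)
  7. pour(B -> A) -> (A=4 B=0)
  8. fill(B) -> (A=4 B=12)
  9. pour(B -> A) -> (A=10 B=6)
Target reached → yes.

Answer: yes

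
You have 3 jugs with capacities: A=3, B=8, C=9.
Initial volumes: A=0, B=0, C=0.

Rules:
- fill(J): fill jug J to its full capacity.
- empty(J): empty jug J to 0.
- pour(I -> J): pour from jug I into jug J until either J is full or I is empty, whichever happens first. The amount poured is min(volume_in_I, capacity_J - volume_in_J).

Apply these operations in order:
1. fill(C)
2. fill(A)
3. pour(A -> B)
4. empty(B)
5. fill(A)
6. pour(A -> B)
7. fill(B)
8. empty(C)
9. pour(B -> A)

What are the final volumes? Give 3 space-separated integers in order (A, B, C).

Step 1: fill(C) -> (A=0 B=0 C=9)
Step 2: fill(A) -> (A=3 B=0 C=9)
Step 3: pour(A -> B) -> (A=0 B=3 C=9)
Step 4: empty(B) -> (A=0 B=0 C=9)
Step 5: fill(A) -> (A=3 B=0 C=9)
Step 6: pour(A -> B) -> (A=0 B=3 C=9)
Step 7: fill(B) -> (A=0 B=8 C=9)
Step 8: empty(C) -> (A=0 B=8 C=0)
Step 9: pour(B -> A) -> (A=3 B=5 C=0)

Answer: 3 5 0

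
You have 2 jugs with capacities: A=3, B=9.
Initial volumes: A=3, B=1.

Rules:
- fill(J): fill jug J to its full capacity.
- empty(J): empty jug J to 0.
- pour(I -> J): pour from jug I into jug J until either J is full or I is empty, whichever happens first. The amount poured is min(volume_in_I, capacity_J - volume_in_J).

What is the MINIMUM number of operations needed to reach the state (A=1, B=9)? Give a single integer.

BFS from (A=3, B=1). One shortest path:
  1. empty(A) -> (A=0 B=1)
  2. pour(B -> A) -> (A=1 B=0)
  3. fill(B) -> (A=1 B=9)
Reached target in 3 moves.

Answer: 3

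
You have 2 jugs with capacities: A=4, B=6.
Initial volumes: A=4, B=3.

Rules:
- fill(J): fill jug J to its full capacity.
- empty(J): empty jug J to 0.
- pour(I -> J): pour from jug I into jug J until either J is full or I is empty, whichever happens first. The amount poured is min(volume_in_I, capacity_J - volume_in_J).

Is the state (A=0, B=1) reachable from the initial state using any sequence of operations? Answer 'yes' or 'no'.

BFS from (A=4, B=3):
  1. pour(A -> B) -> (A=1 B=6)
  2. empty(B) -> (A=1 B=0)
  3. pour(A -> B) -> (A=0 B=1)
Target reached → yes.

Answer: yes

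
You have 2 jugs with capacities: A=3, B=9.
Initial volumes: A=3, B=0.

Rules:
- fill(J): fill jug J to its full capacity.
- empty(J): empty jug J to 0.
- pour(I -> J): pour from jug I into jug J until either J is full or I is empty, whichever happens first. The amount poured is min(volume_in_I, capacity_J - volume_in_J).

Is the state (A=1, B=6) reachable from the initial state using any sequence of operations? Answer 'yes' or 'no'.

BFS explored all 8 reachable states.
Reachable set includes: (0,0), (0,3), (0,6), (0,9), (3,0), (3,3), (3,6), (3,9)
Target (A=1, B=6) not in reachable set → no.

Answer: no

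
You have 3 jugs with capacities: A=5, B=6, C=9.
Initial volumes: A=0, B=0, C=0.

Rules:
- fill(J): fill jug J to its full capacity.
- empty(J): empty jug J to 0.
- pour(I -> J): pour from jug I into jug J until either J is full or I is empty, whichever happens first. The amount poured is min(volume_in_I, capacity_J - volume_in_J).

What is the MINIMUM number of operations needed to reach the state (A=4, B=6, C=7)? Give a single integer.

Answer: 8

Derivation:
BFS from (A=0, B=0, C=0). One shortest path:
  1. fill(A) -> (A=5 B=0 C=0)
  2. fill(B) -> (A=5 B=6 C=0)
  3. pour(B -> C) -> (A=5 B=0 C=6)
  4. pour(A -> B) -> (A=0 B=5 C=6)
  5. pour(C -> A) -> (A=5 B=5 C=1)
  6. pour(A -> B) -> (A=4 B=6 C=1)
  7. pour(B -> C) -> (A=4 B=0 C=7)
  8. fill(B) -> (A=4 B=6 C=7)
Reached target in 8 moves.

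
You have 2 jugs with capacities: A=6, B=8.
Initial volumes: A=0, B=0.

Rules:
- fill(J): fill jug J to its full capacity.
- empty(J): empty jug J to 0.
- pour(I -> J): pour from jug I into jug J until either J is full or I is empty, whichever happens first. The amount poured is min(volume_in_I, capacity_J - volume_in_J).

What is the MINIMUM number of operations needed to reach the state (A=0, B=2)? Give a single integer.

BFS from (A=0, B=0). One shortest path:
  1. fill(B) -> (A=0 B=8)
  2. pour(B -> A) -> (A=6 B=2)
  3. empty(A) -> (A=0 B=2)
Reached target in 3 moves.

Answer: 3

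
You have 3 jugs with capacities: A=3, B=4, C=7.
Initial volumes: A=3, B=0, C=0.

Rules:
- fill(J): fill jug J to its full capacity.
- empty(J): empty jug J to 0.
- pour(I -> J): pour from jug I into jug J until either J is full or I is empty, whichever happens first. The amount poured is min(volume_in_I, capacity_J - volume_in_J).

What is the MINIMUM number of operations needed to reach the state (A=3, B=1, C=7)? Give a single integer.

BFS from (A=3, B=0, C=0). One shortest path:
  1. empty(A) -> (A=0 B=0 C=0)
  2. fill(B) -> (A=0 B=4 C=0)
  3. fill(C) -> (A=0 B=4 C=7)
  4. pour(B -> A) -> (A=3 B=1 C=7)
Reached target in 4 moves.

Answer: 4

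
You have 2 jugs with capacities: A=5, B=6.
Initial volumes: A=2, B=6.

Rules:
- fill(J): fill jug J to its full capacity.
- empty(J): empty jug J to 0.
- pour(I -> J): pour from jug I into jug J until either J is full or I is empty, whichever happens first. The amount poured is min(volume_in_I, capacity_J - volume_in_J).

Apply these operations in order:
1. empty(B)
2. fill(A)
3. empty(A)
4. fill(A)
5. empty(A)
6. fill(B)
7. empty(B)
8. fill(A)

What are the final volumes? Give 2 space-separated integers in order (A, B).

Answer: 5 0

Derivation:
Step 1: empty(B) -> (A=2 B=0)
Step 2: fill(A) -> (A=5 B=0)
Step 3: empty(A) -> (A=0 B=0)
Step 4: fill(A) -> (A=5 B=0)
Step 5: empty(A) -> (A=0 B=0)
Step 6: fill(B) -> (A=0 B=6)
Step 7: empty(B) -> (A=0 B=0)
Step 8: fill(A) -> (A=5 B=0)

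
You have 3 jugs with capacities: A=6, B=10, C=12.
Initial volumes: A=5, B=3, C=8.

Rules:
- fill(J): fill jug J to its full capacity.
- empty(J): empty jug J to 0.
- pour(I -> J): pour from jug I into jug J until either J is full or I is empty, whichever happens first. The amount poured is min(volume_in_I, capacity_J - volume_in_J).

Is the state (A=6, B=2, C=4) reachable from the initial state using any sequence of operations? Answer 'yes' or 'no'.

Answer: yes

Derivation:
BFS from (A=5, B=3, C=8):
  1. pour(B -> A) -> (A=6 B=2 C=8)
  2. pour(A -> C) -> (A=2 B=2 C=12)
  3. pour(C -> B) -> (A=2 B=10 C=4)
  4. empty(B) -> (A=2 B=0 C=4)
  5. pour(A -> B) -> (A=0 B=2 C=4)
  6. fill(A) -> (A=6 B=2 C=4)
Target reached → yes.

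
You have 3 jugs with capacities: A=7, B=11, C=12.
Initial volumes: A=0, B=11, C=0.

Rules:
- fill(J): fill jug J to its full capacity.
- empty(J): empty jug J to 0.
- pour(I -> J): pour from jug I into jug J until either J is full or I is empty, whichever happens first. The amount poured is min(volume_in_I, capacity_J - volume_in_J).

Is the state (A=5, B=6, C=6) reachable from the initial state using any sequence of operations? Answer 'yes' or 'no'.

BFS explored all 588 reachable states.
Reachable set includes: (0,0,0), (0,0,1), (0,0,2), (0,0,3), (0,0,4), (0,0,5), (0,0,6), (0,0,7), (0,0,8), (0,0,9), (0,0,10), (0,0,11) ...
Target (A=5, B=6, C=6) not in reachable set → no.

Answer: no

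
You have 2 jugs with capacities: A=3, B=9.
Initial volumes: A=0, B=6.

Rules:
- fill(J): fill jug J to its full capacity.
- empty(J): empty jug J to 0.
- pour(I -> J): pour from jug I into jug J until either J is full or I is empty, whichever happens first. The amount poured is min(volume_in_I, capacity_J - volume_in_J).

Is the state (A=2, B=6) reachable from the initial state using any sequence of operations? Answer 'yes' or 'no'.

Answer: no

Derivation:
BFS explored all 8 reachable states.
Reachable set includes: (0,0), (0,3), (0,6), (0,9), (3,0), (3,3), (3,6), (3,9)
Target (A=2, B=6) not in reachable set → no.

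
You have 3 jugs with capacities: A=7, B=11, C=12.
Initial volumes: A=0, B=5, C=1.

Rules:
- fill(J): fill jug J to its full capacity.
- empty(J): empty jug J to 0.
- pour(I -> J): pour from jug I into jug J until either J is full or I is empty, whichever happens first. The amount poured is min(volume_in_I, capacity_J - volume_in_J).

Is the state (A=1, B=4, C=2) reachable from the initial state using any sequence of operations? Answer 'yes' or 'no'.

BFS explored all 588 reachable states.
Reachable set includes: (0,0,0), (0,0,1), (0,0,2), (0,0,3), (0,0,4), (0,0,5), (0,0,6), (0,0,7), (0,0,8), (0,0,9), (0,0,10), (0,0,11) ...
Target (A=1, B=4, C=2) not in reachable set → no.

Answer: no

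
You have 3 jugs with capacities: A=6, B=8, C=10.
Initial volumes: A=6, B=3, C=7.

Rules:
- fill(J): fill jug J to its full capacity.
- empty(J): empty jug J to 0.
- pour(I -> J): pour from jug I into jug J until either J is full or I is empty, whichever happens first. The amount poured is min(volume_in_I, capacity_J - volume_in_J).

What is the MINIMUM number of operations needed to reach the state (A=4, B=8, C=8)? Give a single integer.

BFS from (A=6, B=3, C=7). One shortest path:
  1. fill(B) -> (A=6 B=8 C=7)
  2. empty(C) -> (A=6 B=8 C=0)
  3. pour(B -> C) -> (A=6 B=0 C=8)
  4. pour(A -> B) -> (A=0 B=6 C=8)
  5. fill(A) -> (A=6 B=6 C=8)
  6. pour(A -> B) -> (A=4 B=8 C=8)
Reached target in 6 moves.

Answer: 6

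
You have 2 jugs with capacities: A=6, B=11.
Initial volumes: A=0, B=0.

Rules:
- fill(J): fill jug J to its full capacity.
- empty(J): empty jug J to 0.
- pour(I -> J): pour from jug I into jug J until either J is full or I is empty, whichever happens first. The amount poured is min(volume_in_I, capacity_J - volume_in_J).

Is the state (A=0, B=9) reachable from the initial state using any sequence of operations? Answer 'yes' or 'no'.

BFS from (A=0, B=0):
  1. fill(B) -> (A=0 B=11)
  2. pour(B -> A) -> (A=6 B=5)
  3. empty(A) -> (A=0 B=5)
  4. pour(B -> A) -> (A=5 B=0)
  5. fill(B) -> (A=5 B=11)
  6. pour(B -> A) -> (A=6 B=10)
  7. empty(A) -> (A=0 B=10)
  8. pour(B -> A) -> (A=6 B=4)
  9. empty(A) -> (A=0 B=4)
  10. pour(B -> A) -> (A=4 B=0)
  11. fill(B) -> (A=4 B=11)
  12. pour(B -> A) -> (A=6 B=9)
  13. empty(A) -> (A=0 B=9)
Target reached → yes.

Answer: yes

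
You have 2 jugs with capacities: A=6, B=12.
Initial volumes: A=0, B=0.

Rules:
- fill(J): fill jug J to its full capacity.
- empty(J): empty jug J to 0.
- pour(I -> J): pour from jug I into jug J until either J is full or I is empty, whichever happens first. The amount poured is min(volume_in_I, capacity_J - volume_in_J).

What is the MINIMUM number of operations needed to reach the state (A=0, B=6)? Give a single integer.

Answer: 2

Derivation:
BFS from (A=0, B=0). One shortest path:
  1. fill(A) -> (A=6 B=0)
  2. pour(A -> B) -> (A=0 B=6)
Reached target in 2 moves.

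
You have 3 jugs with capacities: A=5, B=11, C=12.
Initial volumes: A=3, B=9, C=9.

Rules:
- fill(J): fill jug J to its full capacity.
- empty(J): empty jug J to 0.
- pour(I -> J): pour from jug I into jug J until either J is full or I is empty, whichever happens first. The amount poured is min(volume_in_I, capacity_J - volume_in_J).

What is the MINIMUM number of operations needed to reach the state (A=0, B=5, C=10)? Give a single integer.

Answer: 4

Derivation:
BFS from (A=3, B=9, C=9). One shortest path:
  1. empty(B) -> (A=3 B=0 C=9)
  2. fill(C) -> (A=3 B=0 C=12)
  3. pour(C -> A) -> (A=5 B=0 C=10)
  4. pour(A -> B) -> (A=0 B=5 C=10)
Reached target in 4 moves.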